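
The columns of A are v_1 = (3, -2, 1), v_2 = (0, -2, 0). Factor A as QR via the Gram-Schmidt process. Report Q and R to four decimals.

e_1 = v_1/‖v_1‖ = (3, -2, 1)/3.7417 = (0.8018, -0.5345, 0.2673).
r_{12} = e_1·v_2 = 1.0690.
u_2 = v_2 − 1.0690·e_1 = (-0.8571, -1.4286, -0.2857).
‖u_2‖ = 1.6903, so e_2 = (-0.5071, -0.8452, -0.1690).

Q = [[0.8018, -0.5071], [-0.5345, -0.8452], [0.2673, -0.1690]], R = [[3.7417, 1.0690], [0.0000, 1.6903]]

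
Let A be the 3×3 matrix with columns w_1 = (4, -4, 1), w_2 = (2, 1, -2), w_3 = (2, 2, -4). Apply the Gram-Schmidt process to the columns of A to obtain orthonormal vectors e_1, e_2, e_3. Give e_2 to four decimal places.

e_2 = (0.5898, 0.4170, -0.6915)

w_1 = (4, -4, 1); ‖w_1‖ = 5.7446, so e_1 = (0.6963, -0.6963, 0.1741).
e_1·w_2 = 0.6963·2 + (-0.6963)·1 + 0.1741·(-2) = 0.3482.
u_2 = w_2 − 0.3482·e_1 = (1.7576, 1.2424, -2.0606).
‖u_2‖ = 2.9797, so e_2 = (0.5898, 0.4170, -0.6915).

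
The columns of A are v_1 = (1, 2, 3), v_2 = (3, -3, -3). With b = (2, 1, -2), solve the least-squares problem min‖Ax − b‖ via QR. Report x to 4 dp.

x = (0.2308, 0.4359)

e_1 = v_1/‖v_1‖ = (1, 2, 3)/3.7417 = (0.2673, 0.5345, 0.8018).
r_{12} = e_1·v_2 = -3.2071.
u_2 = v_2 + 3.2071·e_1 = (3.8571, -1.2857, -0.4286).
‖u_2‖ = 4.0883, so e_2 = (0.9435, -0.3145, -0.1048).
Qᵀb = (-0.5345, 1.7821).
Back-substitute: x_2 = 1.7821/4.0883 = 0.4359.
x_1 = (-0.5345 + 3.2071·0.4359)/3.7417 = 0.2308.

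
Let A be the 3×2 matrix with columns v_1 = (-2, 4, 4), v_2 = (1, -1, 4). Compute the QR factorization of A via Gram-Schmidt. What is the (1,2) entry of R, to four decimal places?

v_1 = (-2, 4, 4); ‖v_1‖ = 6.0000, so e_1 = (-0.3333, 0.6667, 0.6667).
r_{12} = e_1·v_2 = 1.6667.

r_{12} = 1.6667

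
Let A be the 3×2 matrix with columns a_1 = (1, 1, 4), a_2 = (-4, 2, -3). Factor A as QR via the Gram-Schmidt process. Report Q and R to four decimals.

Q = [[0.2357, -0.7572], [0.2357, 0.6527], [0.9428, 0.0261]], R = [[4.2426, -3.2998], [0.0000, 4.2557]]

a_1 = (1, 1, 4); ‖a_1‖ = 4.2426, so e_1 = (0.2357, 0.2357, 0.9428).
e_1·a_2 = 0.2357·(-4) + 0.2357·2 + 0.9428·(-3) = -3.2998.
u_2 = a_2 + 3.2998·e_1 = (-3.2222, 2.7778, 0.1111).
‖u_2‖ = 4.2557, so e_2 = (-0.7572, 0.6527, 0.0261).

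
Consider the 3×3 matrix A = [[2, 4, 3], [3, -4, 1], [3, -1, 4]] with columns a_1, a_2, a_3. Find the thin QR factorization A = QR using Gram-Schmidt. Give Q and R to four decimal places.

e_1 = a_1/‖a_1‖ = (2, 3, 3)/4.6904 = (0.4264, 0.6396, 0.6396).
r_{12} = e_1·a_2 = -1.4924.
u_2 = a_2 + 1.4924·e_1 = (4.6364, -3.0455, -0.0455).
‖u_2‖ = 5.5473, so e_2 = (0.8358, -0.5490, -0.0082).
r_{13} = e_1·a_3 = 4.4772; r_{23} = e_2·a_3 = 1.9256.
u_3 = a_3 − 4.4772·e_1 − 1.9256·e_2 = (-0.5185, -0.8065, 1.1521).
‖u_3‖ = 1.4989, so e_3 = (-0.3459, -0.5381, 0.7687).

Q = [[0.4264, 0.8358, -0.3459], [0.6396, -0.5490, -0.5381], [0.6396, -0.0082, 0.7687]], R = [[4.6904, -1.4924, 4.4772], [0.0000, 5.5473, 1.9256], [0.0000, 0.0000, 1.4989]]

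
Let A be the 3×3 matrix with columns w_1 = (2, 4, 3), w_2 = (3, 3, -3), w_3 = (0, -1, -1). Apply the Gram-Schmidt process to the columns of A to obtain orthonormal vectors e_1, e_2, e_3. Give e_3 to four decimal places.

w_1 = (2, 4, 3); ‖w_1‖ = 5.3852, so e_1 = (0.3714, 0.7428, 0.5571).
e_1·w_2 = 0.3714·3 + 0.7428·3 + 0.5571·(-3) = 1.6713.
u_2 = w_2 − 1.6713·e_1 = (2.3793, 1.7586, -3.9310).
‖u_2‖ = 4.9201, so e_2 = (0.4836, 0.3574, -0.7990).
e_1·w_3 = 0.3714·0 + 0.7428·(-1) + 0.5571·(-1) = -1.2999; e_2·w_3 = 0.4836·0 + 0.3574·(-1) + (-0.7990)·(-1) = 0.4415.
u_3 = w_3 + 1.2999·e_1 − 0.4415·e_2 = (0.2692, -0.1923, 0.0769).
‖u_3‖ = 0.3397, so e_3 = (0.7926, -0.5661, 0.2265).

e_3 = (0.7926, -0.5661, 0.2265)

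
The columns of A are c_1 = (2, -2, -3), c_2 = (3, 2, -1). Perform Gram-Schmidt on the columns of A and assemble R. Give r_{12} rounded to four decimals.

r_{12} = 1.2127

e_1 = c_1/‖c_1‖ = (2, -2, -3)/4.1231 = (0.4851, -0.4851, -0.7276).
r_{12} = e_1·c_2 = 1.2127.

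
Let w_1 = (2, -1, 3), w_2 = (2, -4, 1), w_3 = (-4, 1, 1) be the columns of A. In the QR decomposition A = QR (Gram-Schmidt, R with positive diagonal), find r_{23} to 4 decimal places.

w_1 = (2, -1, 3); ‖w_1‖ = 3.7417, so e_1 = (0.5345, -0.2673, 0.8018).
e_1·w_2 = 0.5345·2 + (-0.2673)·(-4) + 0.8018·1 = 2.9399.
u_2 = w_2 − 2.9399·e_1 = (0.4286, -3.2143, -1.3571).
‖u_2‖ = 3.5153, so e_2 = (0.1219, -0.9144, -0.3861).
r_{23} = e_2·w_3 = -1.7881.

r_{23} = -1.7881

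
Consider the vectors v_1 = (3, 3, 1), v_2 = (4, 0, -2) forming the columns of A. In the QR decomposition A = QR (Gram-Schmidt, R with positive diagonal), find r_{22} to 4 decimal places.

r_{22} = 3.8389

v_1 = (3, 3, 1); ‖v_1‖ = 4.3589, so e_1 = (0.6882, 0.6882, 0.2294).
e_1·v_2 = 0.6882·4 + 0.6882·0 + 0.2294·(-2) = 2.2942.
u_2 = v_2 − 2.2942·e_1 = (2.4211, -1.5789, -2.5263).
r_{22} = ‖u_2‖ = 3.8389.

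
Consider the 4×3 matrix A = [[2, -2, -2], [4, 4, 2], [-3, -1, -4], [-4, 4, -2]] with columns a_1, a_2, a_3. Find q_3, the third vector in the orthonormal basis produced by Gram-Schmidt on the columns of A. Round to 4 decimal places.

q_3 = (-0.7190, -0.2961, -0.5921, -0.2115)

q_1 = a_1/‖a_1‖ = (2, 4, -3, -4)/6.7082 = (0.2981, 0.5963, -0.4472, -0.5963).
r_{12} = q_1·a_2 = -0.1491.
u_2 = a_2 + 0.1491·q_1 = (-1.9556, 4.0889, -1.0667, 3.9111).
‖u_2‖ = 6.0809, so q_2 = (-0.3216, 0.6724, -0.1754, 0.6432).
r_{13} = q_1·a_3 = 3.5777; r_{23} = q_2·a_3 = 1.4033.
u_3 = a_3 − 3.5777·q_1 − 1.4033·q_2 = (-2.6154, -1.0769, -2.1538, -0.7692).
‖u_3‖ = 3.6374, so q_3 = (-0.7190, -0.2961, -0.5921, -0.2115).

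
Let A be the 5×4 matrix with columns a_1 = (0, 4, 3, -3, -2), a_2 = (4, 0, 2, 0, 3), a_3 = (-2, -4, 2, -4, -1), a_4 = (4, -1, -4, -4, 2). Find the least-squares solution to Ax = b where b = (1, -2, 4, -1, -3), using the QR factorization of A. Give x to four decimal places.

a_1 = (0, 4, 3, -3, -2); ‖a_1‖ = 6.1644, so q_1 = (0.0000, 0.6489, 0.4867, -0.4867, -0.3244).
q_1·a_2 = 0.0000·4 + 0.6489·0 + 0.4867·2 + (-0.4867)·0 + (-0.3244)·3 = 0.0000.
u_2 = a_2 + 0.0000·q_1 = (4.0000, 0.0000, 2.0000, 0.0000, 3.0000).
‖u_2‖ = 5.3852, so q_2 = (0.7428, 0.0000, 0.3714, 0.0000, 0.5571).
q_1·a_3 = 0.0000·(-2) + 0.6489·(-4) + 0.4867·2 + (-0.4867)·(-4) + (-0.3244)·(-1) = 0.6489; q_2·a_3 = 0.7428·(-2) + 0.0000·(-4) + 0.3714·2 + 0.0000·(-4) + 0.5571·(-1) = -1.2999.
u_3 = a_3 − 0.6489·q_1 + 1.2999·q_2 = (-1.0345, -4.4211, 2.1670, -3.6842, -0.0653).
‖u_3‖ = 6.2361, so q_3 = (-0.1659, -0.7089, 0.3475, -0.5908, -0.0105).
q_1·a_4 = 0.0000·4 + 0.6489·(-1) + 0.4867·(-4) + (-0.4867)·(-4) + (-0.3244)·2 = -1.2978; q_2·a_4 = 0.7428·4 + 0.0000·(-1) + 0.3714·(-4) + 0.0000·(-4) + 0.5571·2 = 2.5997; q_3·a_4 = (-0.1659)·4 + (-0.7089)·(-1) + 0.3475·(-4) + (-0.5908)·(-4) + (-0.0105)·2 = 0.9976.
u_4 = a_4 + 1.2978·q_1 − 2.5997·q_2 − 0.9976·q_3 = (2.2345, 0.5494, -4.6806, -4.0422, 0.1411).
‖u_4‖ = 6.6001, so q_4 = (0.3385, 0.0832, -0.7092, -0.6124, 0.0214).
Qᵀb = (2.1089, 0.5571, 3.2642, -2.1163).
Back-substitute: x_4 = -2.1163/6.6001 = -0.3206.
x_3 = (3.2642 − 0.9976·(-0.3206))/6.2361 = 0.5747.
x_2 = (0.5571 + 1.2999·0.5747 − 2.5997·(-0.3206))/5.3852 = 0.3970.
x_1 = (2.1089 + 0.0000·0.3970 − 0.6489·0.5747 + 1.2978·(-0.3206))/6.1644 = 0.2141.

x = (0.2141, 0.3970, 0.5747, -0.3206)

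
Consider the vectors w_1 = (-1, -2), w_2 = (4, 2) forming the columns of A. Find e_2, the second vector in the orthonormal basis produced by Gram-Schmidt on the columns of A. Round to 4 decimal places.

e_2 = (0.8944, -0.4472)

w_1 = (-1, -2); ‖w_1‖ = 2.2361, so e_1 = (-0.4472, -0.8944).
e_1·w_2 = (-0.4472)·4 + (-0.8944)·2 = -3.5777.
u_2 = w_2 + 3.5777·e_1 = (2.4000, -1.2000).
‖u_2‖ = 2.6833, so e_2 = (0.8944, -0.4472).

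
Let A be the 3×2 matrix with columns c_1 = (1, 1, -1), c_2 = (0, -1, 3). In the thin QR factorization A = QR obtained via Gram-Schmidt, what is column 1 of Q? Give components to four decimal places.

c_1 = (1, 1, -1); ‖c_1‖ = 1.7321, so q_1 = (0.5774, 0.5774, -0.5774).

q_1 = (0.5774, 0.5774, -0.5774)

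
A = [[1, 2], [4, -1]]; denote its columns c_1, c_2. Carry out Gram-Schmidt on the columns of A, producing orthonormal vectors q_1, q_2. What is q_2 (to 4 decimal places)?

q_1 = c_1/‖c_1‖ = (1, 4)/4.1231 = (0.2425, 0.9701).
r_{12} = q_1·c_2 = -0.4851.
u_2 = c_2 + 0.4851·q_1 = (2.1176, -0.5294).
‖u_2‖ = 2.1828, so q_2 = (0.9701, -0.2425).

q_2 = (0.9701, -0.2425)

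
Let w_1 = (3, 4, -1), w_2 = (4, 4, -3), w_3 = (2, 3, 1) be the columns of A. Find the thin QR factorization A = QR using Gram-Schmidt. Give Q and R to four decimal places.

Q = [[0.5883, 0.2105, 0.7807], [0.7845, -0.3828, -0.4880], [-0.1961, -0.8995, 0.3904]], R = [[5.0990, 6.0796, 3.3340], [0.0000, 2.0096, -1.6268], [0.0000, 0.0000, 0.4880]]

w_1 = (3, 4, -1); ‖w_1‖ = 5.0990, so q_1 = (0.5883, 0.7845, -0.1961).
q_1·w_2 = 0.5883·4 + 0.7845·4 + (-0.1961)·(-3) = 6.0796.
u_2 = w_2 − 6.0796·q_1 = (0.4231, -0.7692, -1.8077).
‖u_2‖ = 2.0096, so q_2 = (0.2105, -0.3828, -0.8995).
q_1·w_3 = 0.5883·2 + 0.7845·3 + (-0.1961)·1 = 3.3340; q_2·w_3 = 0.2105·2 + (-0.3828)·3 + (-0.8995)·1 = -1.6268.
u_3 = w_3 − 3.3340·q_1 + 1.6268·q_2 = (0.3810, -0.2381, 0.1905).
‖u_3‖ = 0.4880, so q_3 = (0.7807, -0.4880, 0.3904).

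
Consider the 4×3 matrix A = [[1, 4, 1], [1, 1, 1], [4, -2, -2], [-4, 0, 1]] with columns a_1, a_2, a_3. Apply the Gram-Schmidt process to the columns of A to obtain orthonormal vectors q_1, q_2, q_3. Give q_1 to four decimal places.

q_1 = (0.1715, 0.1715, 0.6860, -0.6860)

a_1 = (1, 1, 4, -4); ‖a_1‖ = 5.8310, so q_1 = (0.1715, 0.1715, 0.6860, -0.6860).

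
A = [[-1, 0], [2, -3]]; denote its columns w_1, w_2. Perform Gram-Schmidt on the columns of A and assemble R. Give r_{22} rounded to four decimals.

w_1 = (-1, 2); ‖w_1‖ = 2.2361, so q_1 = (-0.4472, 0.8944).
q_1·w_2 = (-0.4472)·0 + 0.8944·(-3) = -2.6833.
u_2 = w_2 + 2.6833·q_1 = (-1.2000, -0.6000).
r_{22} = ‖u_2‖ = 1.3416.

r_{22} = 1.3416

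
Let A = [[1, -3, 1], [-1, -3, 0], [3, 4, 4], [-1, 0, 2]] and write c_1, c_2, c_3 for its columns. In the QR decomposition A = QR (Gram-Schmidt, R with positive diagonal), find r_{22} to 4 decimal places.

c_1 = (1, -1, 3, -1); ‖c_1‖ = 3.4641, so e_1 = (0.2887, -0.2887, 0.8660, -0.2887).
e_1·c_2 = 0.2887·(-3) + (-0.2887)·(-3) + 0.8660·4 + (-0.2887)·0 = 3.4641.
u_2 = c_2 − 3.4641·e_1 = (-4.0000, -2.0000, 1.0000, 1.0000).
r_{22} = ‖u_2‖ = 4.6904.

r_{22} = 4.6904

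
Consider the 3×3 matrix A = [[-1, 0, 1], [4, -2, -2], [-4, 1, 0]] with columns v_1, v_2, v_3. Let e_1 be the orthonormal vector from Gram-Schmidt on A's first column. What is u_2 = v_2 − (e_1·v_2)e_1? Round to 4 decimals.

u_2 = (-0.3636, -0.5455, -0.4545)

v_1 = (-1, 4, -4); ‖v_1‖ = 5.7446, so e_1 = (-0.1741, 0.6963, -0.6963).
e_1·v_2 = (-0.1741)·0 + 0.6963·(-2) + (-0.6963)·1 = -2.0889.
u_2 = v_2 + 2.0889·e_1 = (-0.3636, -0.5455, -0.4545).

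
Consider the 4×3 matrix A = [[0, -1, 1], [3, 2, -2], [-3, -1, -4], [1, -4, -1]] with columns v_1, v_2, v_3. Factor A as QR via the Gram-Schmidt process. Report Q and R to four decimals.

Q = [[0.0000, -0.2199, 0.2386], [0.6882, 0.2662, -0.6371], [-0.6882, -0.0463, -0.7045], [0.2294, -0.9374, -0.2021]], R = [[4.3589, 1.1471, 1.1471], [0.0000, 4.5480, 0.3703], [0.0000, 0.0000, 4.5329]]

v_1 = (0, 3, -3, 1); ‖v_1‖ = 4.3589, so q_1 = (0.0000, 0.6882, -0.6882, 0.2294).
q_1·v_2 = 0.0000·(-1) + 0.6882·2 + (-0.6882)·(-1) + 0.2294·(-4) = 1.1471.
u_2 = v_2 − 1.1471·q_1 = (-1.0000, 1.2105, -0.2105, -4.2632).
‖u_2‖ = 4.5480, so q_2 = (-0.2199, 0.2662, -0.0463, -0.9374).
q_1·v_3 = 0.0000·1 + 0.6882·(-2) + (-0.6882)·(-4) + 0.2294·(-1) = 1.1471; q_2·v_3 = (-0.2199)·1 + 0.2662·(-2) + (-0.0463)·(-4) + (-0.9374)·(-1) = 0.3703.
u_3 = v_3 − 1.1471·q_1 − 0.3703·q_2 = (1.0814, -2.8880, -3.1934, -0.9160).
‖u_3‖ = 4.5329, so q_3 = (0.2386, -0.6371, -0.7045, -0.2021).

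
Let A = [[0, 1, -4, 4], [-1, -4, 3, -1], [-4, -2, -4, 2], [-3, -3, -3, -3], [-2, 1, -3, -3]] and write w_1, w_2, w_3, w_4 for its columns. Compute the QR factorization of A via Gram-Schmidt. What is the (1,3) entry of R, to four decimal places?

r_{13} = 5.1121

w_1 = (0, -1, -4, -3, -2); ‖w_1‖ = 5.4772, so q_1 = (0.0000, -0.1826, -0.7303, -0.5477, -0.3651).
r_{13} = q_1·w_3 = 5.1121.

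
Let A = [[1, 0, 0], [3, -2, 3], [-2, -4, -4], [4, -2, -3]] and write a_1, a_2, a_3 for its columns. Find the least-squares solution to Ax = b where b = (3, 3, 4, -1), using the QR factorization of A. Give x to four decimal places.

x = (-0.3436, -1.2743, 0.5325)

a_1 = (1, 3, -2, 4); ‖a_1‖ = 5.4772, so q_1 = (0.1826, 0.5477, -0.3651, 0.7303).
q_1·a_2 = 0.1826·0 + 0.5477·(-2) + (-0.3651)·(-4) + 0.7303·(-2) = -1.0954.
u_2 = a_2 + 1.0954·q_1 = (0.2000, -1.4000, -4.4000, -1.2000).
‖u_2‖ = 4.7749, so q_2 = (0.0419, -0.2932, -0.9215, -0.2513).
q_1·a_3 = 0.1826·0 + 0.5477·3 + (-0.3651)·(-4) + 0.7303·(-3) = 0.9129; q_2·a_3 = 0.0419·0 + (-0.2932)·3 + (-0.9215)·(-4) + (-0.2513)·(-3) = 3.5603.
u_3 = a_3 − 0.9129·q_1 − 3.5603·q_2 = (-0.3158, 3.5439, -0.3860, -2.7719).
‖u_3‖ = 4.5267, so q_3 = (-0.0698, 0.7829, -0.0853, -0.6123).
Qᵀb = (0.0000, -4.1885, 2.4106).
Back-substitute: x_3 = 2.4106/4.5267 = 0.5325.
x_2 = (-4.1885 − 3.5603·0.5325)/4.7749 = -1.2743.
x_1 = (0.0000 + 1.0954·(-1.2743) − 0.9129·0.5325)/5.4772 = -0.3436.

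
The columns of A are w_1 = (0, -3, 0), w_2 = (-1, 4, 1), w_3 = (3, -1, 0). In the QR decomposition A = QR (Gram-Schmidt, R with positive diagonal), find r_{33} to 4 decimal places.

r_{33} = 2.1213

e_1 = w_1/‖w_1‖ = (0, -3, 0)/3.0000 = (0.0000, -1.0000, 0.0000).
r_{12} = e_1·w_2 = -4.0000.
u_2 = w_2 + 4.0000·e_1 = (-1.0000, 0.0000, 1.0000).
‖u_2‖ = 1.4142, so e_2 = (-0.7071, 0.0000, 0.7071).
r_{13} = e_1·w_3 = 1.0000; r_{23} = e_2·w_3 = -2.1213.
u_3 = w_3 − 1.0000·e_1 + 2.1213·e_2 = (1.5000, 0.0000, 1.5000).
r_{33} = ‖u_3‖ = 2.1213.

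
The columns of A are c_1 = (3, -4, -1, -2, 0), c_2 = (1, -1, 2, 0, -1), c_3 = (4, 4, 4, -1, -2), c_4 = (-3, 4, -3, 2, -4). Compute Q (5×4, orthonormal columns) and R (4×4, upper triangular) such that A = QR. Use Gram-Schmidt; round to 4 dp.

c_1 = (3, -4, -1, -2, 0); ‖c_1‖ = 5.4772, so e_1 = (0.5477, -0.7303, -0.1826, -0.3651, 0.0000).
e_1·c_2 = 0.5477·1 + (-0.7303)·(-1) + (-0.1826)·2 + (-0.3651)·0 + 0.0000·(-1) = 0.9129.
u_2 = c_2 − 0.9129·e_1 = (0.5000, -0.3333, 2.1667, 0.3333, -1.0000).
‖u_2‖ = 2.4833, so e_2 = (0.2013, -0.1342, 0.8725, 0.1342, -0.4027).
e_1·c_3 = 0.5477·4 + (-0.7303)·4 + (-0.1826)·4 + (-0.3651)·(-1) + 0.0000·(-2) = -1.0954; e_2·c_3 = 0.2013·4 + (-0.1342)·4 + 0.8725·4 + 0.1342·(-1) + (-0.4027)·(-2) = 4.4296.
u_3 = c_3 + 1.0954·e_1 − 4.4296·e_2 = (3.7081, 3.7946, -0.0649, -1.9946, -0.2162).
‖u_3‖ = 5.6726, so e_3 = (0.6537, 0.6689, -0.0114, -0.3516, -0.0381).
e_1·c_4 = 0.5477·(-3) + (-0.7303)·4 + (-0.1826)·(-3) + (-0.3651)·2 + 0.0000·(-4) = -4.7469; e_2·c_4 = 0.2013·(-3) + (-0.1342)·4 + 0.8725·(-3) + 0.1342·2 + (-0.4027)·(-4) = -1.8792; e_3·c_4 = 0.6537·(-3) + 0.6689·4 + (-0.0114)·(-3) + (-0.3516)·2 + (-0.0381)·(-4) = 0.1982.
u_4 = c_4 + 4.7469·e_1 + 1.8792·e_2 − 0.1982·e_3 = (-0.1512, 0.1485, -2.2248, 0.5886, -4.7492).
‖u_4‖ = 5.2817, so e_4 = (-0.0286, 0.0281, -0.4212, 0.1114, -0.8992).

Q = [[0.5477, 0.2013, 0.6537, -0.0286], [-0.7303, -0.1342, 0.6689, 0.0281], [-0.1826, 0.8725, -0.0114, -0.4212], [-0.3651, 0.1342, -0.3516, 0.1114], [0.0000, -0.4027, -0.0381, -0.8992]], R = [[5.4772, 0.9129, -1.0954, -4.7469], [0.0000, 2.4833, 4.4296, -1.8792], [0.0000, 0.0000, 5.6726, 0.1982], [0.0000, 0.0000, 0.0000, 5.2817]]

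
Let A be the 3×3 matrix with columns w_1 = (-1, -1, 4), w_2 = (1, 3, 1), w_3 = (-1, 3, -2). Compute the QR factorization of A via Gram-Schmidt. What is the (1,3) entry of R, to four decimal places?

w_1 = (-1, -1, 4); ‖w_1‖ = 4.2426, so q_1 = (-0.2357, -0.2357, 0.9428).
r_{13} = q_1·w_3 = -2.3570.

r_{13} = -2.3570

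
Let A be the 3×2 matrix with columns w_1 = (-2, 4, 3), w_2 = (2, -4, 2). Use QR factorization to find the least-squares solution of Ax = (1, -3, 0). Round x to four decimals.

x = (-0.2800, 0.4200)

w_1 = (-2, 4, 3); ‖w_1‖ = 5.3852, so e_1 = (-0.3714, 0.7428, 0.5571).
e_1·w_2 = (-0.3714)·2 + 0.7428·(-4) + 0.5571·2 = -2.5997.
u_2 = w_2 + 2.5997·e_1 = (1.0345, -2.0690, 3.4483).
‖u_2‖ = 4.1523, so e_2 = (0.2491, -0.4983, 0.8305).
Qᵀb = (-2.5997, 1.7440).
Back-substitute: x_2 = 1.7440/4.1523 = 0.4200.
x_1 = (-2.5997 + 2.5997·0.4200)/5.3852 = -0.2800.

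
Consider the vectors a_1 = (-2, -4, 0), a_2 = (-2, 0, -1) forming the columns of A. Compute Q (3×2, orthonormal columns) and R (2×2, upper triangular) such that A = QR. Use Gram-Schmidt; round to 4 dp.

Q = [[-0.4472, -0.7807], [-0.8944, 0.3904], [0.0000, -0.4880]], R = [[4.4721, 0.8944], [0.0000, 2.0494]]

a_1 = (-2, -4, 0); ‖a_1‖ = 4.4721, so q_1 = (-0.4472, -0.8944, 0.0000).
q_1·a_2 = (-0.4472)·(-2) + (-0.8944)·0 + 0.0000·(-1) = 0.8944.
u_2 = a_2 − 0.8944·q_1 = (-1.6000, 0.8000, -1.0000).
‖u_2‖ = 2.0494, so q_2 = (-0.7807, 0.3904, -0.4880).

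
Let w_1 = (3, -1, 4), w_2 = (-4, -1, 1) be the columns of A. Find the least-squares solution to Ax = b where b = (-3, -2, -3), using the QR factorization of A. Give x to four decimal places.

w_1 = (3, -1, 4); ‖w_1‖ = 5.0990, so e_1 = (0.5883, -0.1961, 0.7845).
e_1·w_2 = 0.5883·(-4) + (-0.1961)·(-1) + 0.7845·1 = -1.3728.
u_2 = w_2 + 1.3728·e_1 = (-3.1923, -1.2692, 2.0769).
‖u_2‖ = 4.0144, so e_2 = (-0.7952, -0.3162, 0.5174).
Qᵀb = (-3.7262, 1.4659).
Back-substitute: x_2 = 1.4659/4.0144 = 0.3652.
x_1 = (-3.7262 + 1.3728·0.3652)/5.0990 = -0.6325.

x = (-0.6325, 0.3652)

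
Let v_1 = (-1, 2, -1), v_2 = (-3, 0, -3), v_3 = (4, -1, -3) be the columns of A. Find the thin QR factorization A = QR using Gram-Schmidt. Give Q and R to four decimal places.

Q = [[-0.4082, -0.5774, 0.7071], [0.8165, -0.5774, 0.0000], [-0.4082, -0.5774, -0.7071]], R = [[2.4495, 2.4495, -1.2247], [0.0000, 3.4641, 0.0000], [0.0000, 0.0000, 4.9497]]

v_1 = (-1, 2, -1); ‖v_1‖ = 2.4495, so e_1 = (-0.4082, 0.8165, -0.4082).
e_1·v_2 = (-0.4082)·(-3) + 0.8165·0 + (-0.4082)·(-3) = 2.4495.
u_2 = v_2 − 2.4495·e_1 = (-2.0000, -2.0000, -2.0000).
‖u_2‖ = 3.4641, so e_2 = (-0.5774, -0.5774, -0.5774).
e_1·v_3 = (-0.4082)·4 + 0.8165·(-1) + (-0.4082)·(-3) = -1.2247; e_2·v_3 = (-0.5774)·4 + (-0.5774)·(-1) + (-0.5774)·(-3) = 0.0000.
u_3 = v_3 + 1.2247·e_1 − 0.0000·e_2 = (3.5000, 0.0000, -3.5000).
‖u_3‖ = 4.9497, so e_3 = (0.7071, 0.0000, -0.7071).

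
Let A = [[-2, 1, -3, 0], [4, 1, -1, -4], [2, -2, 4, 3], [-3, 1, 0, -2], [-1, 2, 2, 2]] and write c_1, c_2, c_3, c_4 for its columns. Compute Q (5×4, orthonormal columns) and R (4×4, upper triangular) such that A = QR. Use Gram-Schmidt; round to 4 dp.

Q = [[-0.3430, 0.1903, -0.4375, 0.4346], [0.6860, 0.5898, -0.1492, -0.2928], [0.3430, -0.5137, 0.5061, 0.0651], [-0.5145, 0.1237, 0.1964, -0.7618], [-0.1715, 0.5803, 0.7012, 0.3752]], R = [[5.8310, -1.2005, 1.3720, -1.0290], [0.0000, 3.0917, -2.0548, -2.9871], [0.0000, 0.0000, 4.8883, 3.1246], [0.0000, 0.0000, 0.0000, 3.6408]]

q_1 = c_1/‖c_1‖ = (-2, 4, 2, -3, -1)/5.8310 = (-0.3430, 0.6860, 0.3430, -0.5145, -0.1715).
r_{12} = q_1·c_2 = -1.2005.
u_2 = c_2 + 1.2005·q_1 = (0.5882, 1.8235, -1.5882, 0.3824, 1.7941).
‖u_2‖ = 3.0917, so q_2 = (0.1903, 0.5898, -0.5137, 0.1237, 0.5803).
r_{13} = q_1·c_3 = 1.3720; r_{23} = q_2·c_3 = -2.0548.
u_3 = c_3 − 1.3720·q_1 + 2.0548·q_2 = (-2.1385, -0.7292, 2.4738, 0.9600, 3.4277).
‖u_3‖ = 4.8883, so q_3 = (-0.4375, -0.1492, 0.5061, 0.1964, 0.7012).
r_{14} = q_1·c_4 = -1.0290; r_{24} = q_2·c_4 = -2.9871; r_{34} = q_3·c_4 = 3.1246.
u_4 = c_4 + 1.0290·q_1 + 2.9871·q_2 − 3.1246·q_3 = (1.5823, -1.0662, 0.2372, -2.7736, 1.3660).
‖u_4‖ = 3.6408, so q_4 = (0.4346, -0.2928, 0.0651, -0.7618, 0.3752).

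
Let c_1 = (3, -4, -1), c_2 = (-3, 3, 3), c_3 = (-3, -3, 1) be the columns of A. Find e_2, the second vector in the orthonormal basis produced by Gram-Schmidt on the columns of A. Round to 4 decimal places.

c_1 = (3, -4, -1); ‖c_1‖ = 5.0990, so e_1 = (0.5883, -0.7845, -0.1961).
e_1·c_2 = 0.5883·(-3) + (-0.7845)·3 + (-0.1961)·3 = -4.7068.
u_2 = c_2 + 4.7068·e_1 = (-0.2308, -0.6923, 2.0769).
‖u_2‖ = 2.2014, so e_2 = (-0.1048, -0.3145, 0.9435).

e_2 = (-0.1048, -0.3145, 0.9435)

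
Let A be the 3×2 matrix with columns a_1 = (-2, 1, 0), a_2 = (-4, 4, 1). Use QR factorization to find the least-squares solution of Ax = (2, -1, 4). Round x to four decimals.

a_1 = (-2, 1, 0); ‖a_1‖ = 2.2361, so q_1 = (-0.8944, 0.4472, 0.0000).
q_1·a_2 = (-0.8944)·(-4) + 0.4472·4 + 0.0000·1 = 5.3666.
u_2 = a_2 − 5.3666·q_1 = (0.8000, 1.6000, 1.0000).
‖u_2‖ = 2.0494, so q_2 = (0.3904, 0.7807, 0.4880).
Qᵀb = (-2.2361, 1.9518).
Back-substitute: x_2 = 1.9518/2.0494 = 0.9524.
x_1 = (-2.2361 − 5.3666·0.9524)/2.2361 = -3.2857.

x = (-3.2857, 0.9524)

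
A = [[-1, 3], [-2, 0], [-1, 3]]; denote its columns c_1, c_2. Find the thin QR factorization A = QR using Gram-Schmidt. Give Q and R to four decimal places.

Q = [[-0.4082, 0.5774], [-0.8165, -0.5774], [-0.4082, 0.5774]], R = [[2.4495, -2.4495], [0.0000, 3.4641]]

e_1 = c_1/‖c_1‖ = (-1, -2, -1)/2.4495 = (-0.4082, -0.8165, -0.4082).
r_{12} = e_1·c_2 = -2.4495.
u_2 = c_2 + 2.4495·e_1 = (2.0000, -2.0000, 2.0000).
‖u_2‖ = 3.4641, so e_2 = (0.5774, -0.5774, 0.5774).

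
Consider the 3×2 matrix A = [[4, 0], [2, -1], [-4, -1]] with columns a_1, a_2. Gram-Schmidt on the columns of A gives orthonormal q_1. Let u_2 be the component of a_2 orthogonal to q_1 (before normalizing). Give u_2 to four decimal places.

u_2 = (-0.2222, -1.1111, -0.7778)

a_1 = (4, 2, -4); ‖a_1‖ = 6.0000, so q_1 = (0.6667, 0.3333, -0.6667).
q_1·a_2 = 0.6667·0 + 0.3333·(-1) + (-0.6667)·(-1) = 0.3333.
u_2 = a_2 − 0.3333·q_1 = (-0.2222, -1.1111, -0.7778).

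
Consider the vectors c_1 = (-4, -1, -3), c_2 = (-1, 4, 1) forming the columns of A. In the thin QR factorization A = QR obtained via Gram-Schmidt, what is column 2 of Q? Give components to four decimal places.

c_1 = (-4, -1, -3); ‖c_1‖ = 5.0990, so e_1 = (-0.7845, -0.1961, -0.5883).
e_1·c_2 = (-0.7845)·(-1) + (-0.1961)·4 + (-0.5883)·1 = -0.5883.
u_2 = c_2 + 0.5883·e_1 = (-1.4615, 3.8846, 0.6538).
‖u_2‖ = 4.2016, so e_2 = (-0.3478, 0.9245, 0.1556).

e_2 = (-0.3478, 0.9245, 0.1556)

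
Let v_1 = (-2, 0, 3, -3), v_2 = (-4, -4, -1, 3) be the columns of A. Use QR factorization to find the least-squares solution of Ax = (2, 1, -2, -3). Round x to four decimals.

x = (-0.1300, -0.4648)

v_1 = (-2, 0, 3, -3); ‖v_1‖ = 4.6904, so e_1 = (-0.4264, 0.0000, 0.6396, -0.6396).
e_1·v_2 = (-0.4264)·(-4) + 0.0000·(-4) + 0.6396·(-1) + (-0.6396)·3 = -0.8528.
u_2 = v_2 + 0.8528·e_1 = (-4.3636, -4.0000, -0.4545, 2.4545).
‖u_2‖ = 6.4244, so e_2 = (-0.6792, -0.6226, -0.0708, 0.3821).
Qᵀb = (-0.2132, -2.9858).
Back-substitute: x_2 = -2.9858/6.4244 = -0.4648.
x_1 = (-0.2132 + 0.8528·(-0.4648))/4.6904 = -0.1300.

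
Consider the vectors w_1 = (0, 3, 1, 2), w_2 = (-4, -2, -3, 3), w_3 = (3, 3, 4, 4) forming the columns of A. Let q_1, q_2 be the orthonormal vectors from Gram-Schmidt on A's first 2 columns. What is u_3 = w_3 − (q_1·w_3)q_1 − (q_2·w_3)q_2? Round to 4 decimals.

u_3 = (1.5545, -1.9904, 1.4933, 2.2390)

w_1 = (0, 3, 1, 2); ‖w_1‖ = 3.7417, so q_1 = (0.0000, 0.8018, 0.2673, 0.5345).
q_1·w_2 = 0.0000·(-4) + 0.8018·(-2) + 0.2673·(-3) + 0.5345·3 = -0.8018.
u_2 = w_2 + 0.8018·q_1 = (-4.0000, -1.3571, -2.7857, 3.4286).
‖u_2‖ = 6.1120, so q_2 = (-0.6544, -0.2220, -0.4558, 0.5610).
q_1·w_3 = 0.0000·3 + 0.8018·3 + 0.2673·4 + 0.5345·4 = 5.6125; q_2·w_3 = (-0.6544)·3 + (-0.2220)·3 + (-0.4558)·4 + 0.5610·4 = -2.2088.
u_3 = w_3 − 5.6125·q_1 + 2.2088·q_2 = (1.5545, -1.9904, 1.4933, 2.2390).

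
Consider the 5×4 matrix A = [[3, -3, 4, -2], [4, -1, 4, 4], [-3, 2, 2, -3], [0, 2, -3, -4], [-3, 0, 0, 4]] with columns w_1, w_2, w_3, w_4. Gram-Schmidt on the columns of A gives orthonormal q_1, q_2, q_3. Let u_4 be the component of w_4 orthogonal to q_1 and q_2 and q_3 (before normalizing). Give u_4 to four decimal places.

u_4 = (-4.1464, 3.7912, -2.3102, -2.0138, 3.2187)

q_1 = w_1/‖w_1‖ = (3, 4, -3, 0, -3)/6.5574 = (0.4575, 0.6100, -0.4575, 0.0000, -0.4575).
r_{12} = q_1·w_2 = -2.8975.
u_2 = w_2 + 2.8975·q_1 = (-1.6744, 0.7674, 0.6744, 2.0000, -1.3256).
‖u_2‖ = 3.0991, so q_2 = (-0.5403, 0.2476, 0.2176, 0.6453, -0.4277).
r_{13} = q_1·w_3 = 3.3550; r_{23} = q_2·w_3 = -2.6714.
u_3 = w_3 − 3.3550·q_1 + 2.6714·q_2 = (1.0218, 2.6150, 4.1162, -1.2760, 0.3923).
‖u_3‖ = 5.1583, so q_3 = (0.1981, 0.5070, 0.7980, -0.2474, 0.0760).
r_{14} = q_1·w_4 = 1.0675; r_{24} = q_2·w_4 = -2.8740; r_{34} = q_3·w_4 = 0.5314.
u_4 = w_4 − 1.0675·q_1 + 2.8740·q_2 − 0.5314·q_3 = (-4.1464, 3.7912, -2.3102, -2.0138, 3.2187).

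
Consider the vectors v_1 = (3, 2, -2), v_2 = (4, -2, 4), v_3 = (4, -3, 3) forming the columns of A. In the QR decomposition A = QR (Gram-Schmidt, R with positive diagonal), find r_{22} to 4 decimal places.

r_{22} = 6.0000

e_1 = v_1/‖v_1‖ = (3, 2, -2)/4.1231 = (0.7276, 0.4851, -0.4851).
r_{12} = e_1·v_2 = 0.0000.
u_2 = v_2 + 0.0000·e_1 = (4.0000, -2.0000, 4.0000).
r_{22} = ‖u_2‖ = 6.0000.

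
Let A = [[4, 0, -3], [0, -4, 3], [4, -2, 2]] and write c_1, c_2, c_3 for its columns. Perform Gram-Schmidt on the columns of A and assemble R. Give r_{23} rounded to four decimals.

r_{23} = -4.0069

e_1 = c_1/‖c_1‖ = (4, 0, 4)/5.6569 = (0.7071, 0.0000, 0.7071).
r_{12} = e_1·c_2 = -1.4142.
u_2 = c_2 + 1.4142·e_1 = (1.0000, -4.0000, -1.0000).
‖u_2‖ = 4.2426, so e_2 = (0.2357, -0.9428, -0.2357).
r_{23} = e_2·c_3 = -4.0069.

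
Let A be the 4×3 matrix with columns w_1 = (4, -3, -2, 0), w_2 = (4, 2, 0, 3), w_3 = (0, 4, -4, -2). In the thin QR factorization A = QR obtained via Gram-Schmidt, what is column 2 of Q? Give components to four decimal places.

w_1 = (4, -3, -2, 0); ‖w_1‖ = 5.3852, so q_1 = (0.7428, -0.5571, -0.3714, 0.0000).
q_1·w_2 = 0.7428·4 + (-0.5571)·2 + (-0.3714)·0 + 0.0000·3 = 1.8570.
u_2 = w_2 − 1.8570·q_1 = (2.6207, 3.0345, 0.6897, 3.0000).
‖u_2‖ = 5.0549, so q_2 = (0.5184, 0.6003, 0.1364, 0.5935).

q_2 = (0.5184, 0.6003, 0.1364, 0.5935)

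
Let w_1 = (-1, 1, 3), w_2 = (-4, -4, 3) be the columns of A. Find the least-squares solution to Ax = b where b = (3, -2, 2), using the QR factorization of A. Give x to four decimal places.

x = (0.0622, 0.0351)

q_1 = w_1/‖w_1‖ = (-1, 1, 3)/3.3166 = (-0.3015, 0.3015, 0.9045).
r_{12} = q_1·w_2 = 2.7136.
u_2 = w_2 − 2.7136·q_1 = (-3.1818, -4.8182, 0.5455).
‖u_2‖ = 5.7997, so q_2 = (-0.5486, -0.8308, 0.0940).
Qᵀb = (0.3015, 0.2038).
Back-substitute: x_2 = 0.2038/5.7997 = 0.0351.
x_1 = (0.3015 − 2.7136·0.0351)/3.3166 = 0.0622.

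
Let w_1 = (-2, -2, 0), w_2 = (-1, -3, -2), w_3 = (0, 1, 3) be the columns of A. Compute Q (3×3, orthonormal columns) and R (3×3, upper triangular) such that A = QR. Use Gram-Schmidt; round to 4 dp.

w_1 = (-2, -2, 0); ‖w_1‖ = 2.8284, so q_1 = (-0.7071, -0.7071, 0.0000).
q_1·w_2 = (-0.7071)·(-1) + (-0.7071)·(-3) + 0.0000·(-2) = 2.8284.
u_2 = w_2 − 2.8284·q_1 = (1.0000, -1.0000, -2.0000).
‖u_2‖ = 2.4495, so q_2 = (0.4082, -0.4082, -0.8165).
q_1·w_3 = (-0.7071)·0 + (-0.7071)·1 + 0.0000·3 = -0.7071; q_2·w_3 = 0.4082·0 + (-0.4082)·1 + (-0.8165)·3 = -2.8577.
u_3 = w_3 + 0.7071·q_1 + 2.8577·q_2 = (0.6667, -0.6667, 0.6667).
‖u_3‖ = 1.1547, so q_3 = (0.5774, -0.5774, 0.5774).

Q = [[-0.7071, 0.4082, 0.5774], [-0.7071, -0.4082, -0.5774], [0.0000, -0.8165, 0.5774]], R = [[2.8284, 2.8284, -0.7071], [0.0000, 2.4495, -2.8577], [0.0000, 0.0000, 1.1547]]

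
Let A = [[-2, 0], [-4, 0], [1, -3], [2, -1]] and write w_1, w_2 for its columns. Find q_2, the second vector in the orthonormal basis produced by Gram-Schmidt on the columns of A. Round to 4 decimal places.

q_2 = (-0.1333, -0.2667, -0.9333, -0.2000)

w_1 = (-2, -4, 1, 2); ‖w_1‖ = 5.0000, so q_1 = (-0.4000, -0.8000, 0.2000, 0.4000).
q_1·w_2 = (-0.4000)·0 + (-0.8000)·0 + 0.2000·(-3) + 0.4000·(-1) = -1.0000.
u_2 = w_2 + 1.0000·q_1 = (-0.4000, -0.8000, -2.8000, -0.6000).
‖u_2‖ = 3.0000, so q_2 = (-0.1333, -0.2667, -0.9333, -0.2000).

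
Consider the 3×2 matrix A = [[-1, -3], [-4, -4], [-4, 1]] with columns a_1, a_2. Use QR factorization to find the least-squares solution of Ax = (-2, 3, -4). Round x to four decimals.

x = (0.4834, -0.6635)

a_1 = (-1, -4, -4); ‖a_1‖ = 5.7446, so e_1 = (-0.1741, -0.6963, -0.6963).
e_1·a_2 = (-0.1741)·(-3) + (-0.6963)·(-4) + (-0.6963)·1 = 2.6112.
u_2 = a_2 − 2.6112·e_1 = (-2.5455, -2.1818, 2.8182).
‖u_2‖ = 4.3797, so e_2 = (-0.5812, -0.4982, 0.6435).
Qᵀb = (1.0445, -2.9060).
Back-substitute: x_2 = -2.9060/4.3797 = -0.6635.
x_1 = (1.0445 − 2.6112·(-0.6635))/5.7446 = 0.4834.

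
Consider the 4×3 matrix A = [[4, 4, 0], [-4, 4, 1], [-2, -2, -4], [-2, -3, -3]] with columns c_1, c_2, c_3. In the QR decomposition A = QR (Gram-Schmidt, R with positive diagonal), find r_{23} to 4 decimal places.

r_{23} = 2.8378

c_1 = (4, -4, -2, -2); ‖c_1‖ = 6.3246, so e_1 = (0.6325, -0.6325, -0.3162, -0.3162).
e_1·c_2 = 0.6325·4 + (-0.6325)·4 + (-0.3162)·(-2) + (-0.3162)·(-3) = 1.5811.
u_2 = c_2 − 1.5811·e_1 = (3.0000, 5.0000, -1.5000, -2.5000).
‖u_2‖ = 6.5192, so e_2 = (0.4602, 0.7670, -0.2301, -0.3835).
r_{23} = e_2·c_3 = 2.8378.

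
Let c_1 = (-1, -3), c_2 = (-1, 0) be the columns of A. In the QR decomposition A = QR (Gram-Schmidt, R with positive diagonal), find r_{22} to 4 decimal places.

q_1 = c_1/‖c_1‖ = (-1, -3)/3.1623 = (-0.3162, -0.9487).
r_{12} = q_1·c_2 = 0.3162.
u_2 = c_2 − 0.3162·q_1 = (-0.9000, 0.3000).
r_{22} = ‖u_2‖ = 0.9487.

r_{22} = 0.9487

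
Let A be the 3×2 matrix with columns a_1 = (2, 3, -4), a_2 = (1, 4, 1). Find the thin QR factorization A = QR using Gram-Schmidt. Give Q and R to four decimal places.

q_1 = a_1/‖a_1‖ = (2, 3, -4)/5.3852 = (0.3714, 0.5571, -0.7428).
r_{12} = q_1·a_2 = 1.8570.
u_2 = a_2 − 1.8570·q_1 = (0.3103, 2.9655, 2.3793).
‖u_2‖ = 3.8147, so q_2 = (0.0814, 0.7774, 0.6237).

Q = [[0.3714, 0.0814], [0.5571, 0.7774], [-0.7428, 0.6237]], R = [[5.3852, 1.8570], [0.0000, 3.8147]]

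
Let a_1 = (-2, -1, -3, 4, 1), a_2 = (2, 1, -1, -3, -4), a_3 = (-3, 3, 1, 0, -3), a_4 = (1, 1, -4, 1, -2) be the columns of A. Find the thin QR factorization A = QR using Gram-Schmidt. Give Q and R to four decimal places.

a_1 = (-2, -1, -3, 4, 1); ‖a_1‖ = 5.5678, so q_1 = (-0.3592, -0.1796, -0.5388, 0.7184, 0.1796).
q_1·a_2 = (-0.3592)·2 + (-0.1796)·1 + (-0.5388)·(-1) + 0.7184·(-3) + 0.1796·(-4) = -3.2329.
u_2 = a_2 + 3.2329·q_1 = (0.8387, 0.4194, -2.7419, -0.6774, -3.4194).
‖u_2‖ = 4.5330, so q_2 = (0.1850, 0.0925, -0.6049, -0.1494, -0.7543).
q_1·a_3 = (-0.3592)·(-3) + (-0.1796)·3 + (-0.5388)·1 + 0.7184·0 + 0.1796·(-3) = -0.5388; q_2·a_3 = 0.1850·(-3) + 0.0925·3 + (-0.6049)·1 + (-0.1494)·0 + (-0.7543)·(-3) = 1.3805.
u_3 = a_3 + 0.5388·q_1 − 1.3805·q_2 = (-3.4490, 2.7755, 1.5447, 0.5934, -1.8619).
‖u_3‖ = 5.0797, so q_3 = (-0.6790, 0.5464, 0.3041, 0.1168, -0.3665).
q_1·a_4 = (-0.3592)·1 + (-0.1796)·1 + (-0.5388)·(-4) + 0.7184·1 + 0.1796·(-2) = 1.9757; q_2·a_4 = 0.1850·1 + 0.0925·1 + (-0.6049)·(-4) + (-0.1494)·1 + (-0.7543)·(-2) = 4.0562; q_3·a_4 = (-0.6790)·1 + 0.5464·1 + 0.3041·(-4) + 0.1168·1 + (-0.3665)·(-2) = -0.4991.
u_4 = a_4 − 1.9757·q_1 − 4.0562·q_2 + 0.4991·q_3 = (0.6203, 1.2523, -0.3302, 0.2451, 0.5219).
‖u_4‖ = 1.5474, so q_4 = (0.4009, 0.8093, -0.2134, 0.1584, 0.3373).

Q = [[-0.3592, 0.1850, -0.6790, 0.4009], [-0.1796, 0.0925, 0.5464, 0.8093], [-0.5388, -0.6049, 0.3041, -0.2134], [0.7184, -0.1494, 0.1168, 0.1584], [0.1796, -0.7543, -0.3665, 0.3373]], R = [[5.5678, -3.2329, -0.5388, 1.9757], [0.0000, 4.5330, 1.3805, 4.0562], [0.0000, 0.0000, 5.0797, -0.4991], [0.0000, 0.0000, 0.0000, 1.5474]]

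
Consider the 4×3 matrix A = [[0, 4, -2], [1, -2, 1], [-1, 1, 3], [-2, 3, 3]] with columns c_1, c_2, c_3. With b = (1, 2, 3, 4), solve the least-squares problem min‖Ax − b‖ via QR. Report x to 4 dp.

c_1 = (0, 1, -1, -2); ‖c_1‖ = 2.4495, so e_1 = (0.0000, 0.4082, -0.4082, -0.8165).
e_1·c_2 = 0.0000·4 + 0.4082·(-2) + (-0.4082)·1 + (-0.8165)·3 = -3.6742.
u_2 = c_2 + 3.6742·e_1 = (4.0000, -0.5000, -0.5000, 0.0000).
‖u_2‖ = 4.0620, so e_2 = (0.9847, -0.1231, -0.1231, 0.0000).
e_1·c_3 = 0.0000·(-2) + 0.4082·1 + (-0.4082)·3 + (-0.8165)·3 = -3.2660; e_2·c_3 = 0.9847·(-2) + (-0.1231)·1 + (-0.1231)·3 + (0.0000)·3 = -2.4618.
u_3 = c_3 + 3.2660·e_1 + 2.4618·e_2 = (0.4242, 2.0303, 1.3636, 0.3333).
‖u_3‖ = 2.5045, so e_3 = (0.1694, 0.8106, 0.5445, 0.1331).
Qᵀb = (-3.6742, 0.3693, 3.9564).
Back-substitute: x_3 = 3.9564/2.5045 = 1.5797.
x_2 = (0.3693 + 2.4618·1.5797)/4.0620 = 1.0483.
x_1 = (-3.6742 + 3.6742·1.0483 + 3.2660·1.5797)/2.4495 = 2.1787.

x = (2.1787, 1.0483, 1.5797)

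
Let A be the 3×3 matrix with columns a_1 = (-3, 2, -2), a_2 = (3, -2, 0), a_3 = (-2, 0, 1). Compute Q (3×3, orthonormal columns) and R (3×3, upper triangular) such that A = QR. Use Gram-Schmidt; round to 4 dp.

Q = [[-0.7276, 0.4036, -0.5547], [0.4851, -0.2691, -0.8321], [-0.4851, -0.8745, 0.0000]], R = [[4.1231, -3.1530, 0.9701], [0.0000, 1.7489, -1.6817], [0.0000, 0.0000, 1.1094]]

a_1 = (-3, 2, -2); ‖a_1‖ = 4.1231, so q_1 = (-0.7276, 0.4851, -0.4851).
q_1·a_2 = (-0.7276)·3 + 0.4851·(-2) + (-0.4851)·0 = -3.1530.
u_2 = a_2 + 3.1530·q_1 = (0.7059, -0.4706, -1.5294).
‖u_2‖ = 1.7489, so q_2 = (0.4036, -0.2691, -0.8745).
q_1·a_3 = (-0.7276)·(-2) + 0.4851·0 + (-0.4851)·1 = 0.9701; q_2·a_3 = 0.4036·(-2) + (-0.2691)·0 + (-0.8745)·1 = -1.6817.
u_3 = a_3 − 0.9701·q_1 + 1.6817·q_2 = (-0.6154, -0.9231, 0.0000).
‖u_3‖ = 1.1094, so q_3 = (-0.5547, -0.8321, 0.0000).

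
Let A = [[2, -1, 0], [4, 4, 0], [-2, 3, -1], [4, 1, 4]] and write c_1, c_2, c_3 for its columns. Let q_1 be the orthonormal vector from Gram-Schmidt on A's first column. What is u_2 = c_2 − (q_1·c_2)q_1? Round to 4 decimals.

u_2 = (-1.6000, 2.8000, 3.6000, -0.2000)

c_1 = (2, 4, -2, 4); ‖c_1‖ = 6.3246, so q_1 = (0.3162, 0.6325, -0.3162, 0.6325).
q_1·c_2 = 0.3162·(-1) + 0.6325·4 + (-0.3162)·3 + 0.6325·1 = 1.8974.
u_2 = c_2 − 1.8974·q_1 = (-1.6000, 2.8000, 3.6000, -0.2000).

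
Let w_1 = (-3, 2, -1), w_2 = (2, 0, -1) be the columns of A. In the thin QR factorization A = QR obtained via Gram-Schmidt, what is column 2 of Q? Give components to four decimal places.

w_1 = (-3, 2, -1); ‖w_1‖ = 3.7417, so e_1 = (-0.8018, 0.5345, -0.2673).
e_1·w_2 = (-0.8018)·2 + 0.5345·0 + (-0.2673)·(-1) = -1.3363.
u_2 = w_2 + 1.3363·e_1 = (0.9286, 0.7143, -1.3571).
‖u_2‖ = 1.7928, so e_2 = (0.5179, 0.3984, -0.7570).

e_2 = (0.5179, 0.3984, -0.7570)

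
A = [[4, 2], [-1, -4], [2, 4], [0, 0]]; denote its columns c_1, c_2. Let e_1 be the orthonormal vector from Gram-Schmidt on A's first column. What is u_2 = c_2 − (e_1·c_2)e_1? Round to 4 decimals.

u_2 = (-1.8095, -3.0476, 2.0952, 0.0000)

c_1 = (4, -1, 2, 0); ‖c_1‖ = 4.5826, so e_1 = (0.8729, -0.2182, 0.4364, 0.0000).
e_1·c_2 = 0.8729·2 + (-0.2182)·(-4) + 0.4364·4 + 0.0000·0 = 4.3644.
u_2 = c_2 − 4.3644·e_1 = (-1.8095, -3.0476, 2.0952, 0.0000).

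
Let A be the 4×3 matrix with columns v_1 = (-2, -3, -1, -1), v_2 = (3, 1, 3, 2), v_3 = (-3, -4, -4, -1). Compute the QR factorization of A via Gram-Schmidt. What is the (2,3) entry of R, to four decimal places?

e_1 = v_1/‖v_1‖ = (-2, -3, -1, -1)/3.8730 = (-0.5164, -0.7746, -0.2582, -0.2582).
r_{12} = e_1·v_2 = -3.6148.
u_2 = v_2 + 3.6148·e_1 = (1.1333, -1.8000, 2.0667, 1.0667).
‖u_2‖ = 3.1517, so e_2 = (0.3596, -0.5711, 0.6557, 0.3384).
r_{23} = e_2·v_3 = -1.7557.

r_{23} = -1.7557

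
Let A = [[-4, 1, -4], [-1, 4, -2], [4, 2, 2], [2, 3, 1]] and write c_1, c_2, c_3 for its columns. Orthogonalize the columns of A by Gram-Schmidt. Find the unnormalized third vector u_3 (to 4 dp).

c_1 = (-4, -1, 4, 2); ‖c_1‖ = 6.0828, so q_1 = (-0.6576, -0.1644, 0.6576, 0.3288).
q_1·c_2 = (-0.6576)·1 + (-0.1644)·4 + 0.6576·2 + 0.3288·3 = 0.9864.
u_2 = c_2 − 0.9864·q_1 = (1.6486, 4.1622, 1.3514, 2.6757).
‖u_2‖ = 5.3877, so q_2 = (0.3060, 0.7725, 0.2508, 0.4966).
q_1·c_3 = (-0.6576)·(-4) + (-0.1644)·(-2) + 0.6576·2 + 0.3288·1 = 4.6032; q_2·c_3 = 0.3060·(-4) + 0.7725·(-2) + 0.2508·2 + 0.4966·1 = -1.7708.
u_3 = c_3 − 4.6032·q_1 + 1.7708·q_2 = (-0.4311, 0.1248, -0.5829, 0.3659).

u_3 = (-0.4311, 0.1248, -0.5829, 0.3659)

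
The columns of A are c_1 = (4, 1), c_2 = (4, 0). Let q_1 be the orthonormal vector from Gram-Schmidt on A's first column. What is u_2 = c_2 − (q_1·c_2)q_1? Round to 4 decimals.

q_1 = c_1/‖c_1‖ = (4, 1)/4.1231 = (0.9701, 0.2425).
r_{12} = q_1·c_2 = 3.8806.
u_2 = c_2 − 3.8806·q_1 = (0.2353, -0.9412).

u_2 = (0.2353, -0.9412)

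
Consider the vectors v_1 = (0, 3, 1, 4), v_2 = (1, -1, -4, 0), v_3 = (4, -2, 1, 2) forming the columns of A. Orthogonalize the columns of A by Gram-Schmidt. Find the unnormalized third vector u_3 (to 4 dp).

q_1 = v_1/‖v_1‖ = (0, 3, 1, 4)/5.0990 = (0.0000, 0.5883, 0.1961, 0.7845).
r_{12} = q_1·v_2 = -1.3728.
u_2 = v_2 + 1.3728·q_1 = (1.0000, -0.1923, -3.7308, 1.0769).
‖u_2‖ = 4.0144, so q_2 = (0.2491, -0.0479, -0.9293, 0.2683).
r_{13} = q_1·v_3 = 0.5883; r_{23} = q_2·v_3 = 0.6994.
u_3 = v_3 − 0.5883·q_1 − 0.6994·q_2 = (3.8258, -2.3126, 1.5346, 1.3508).

u_3 = (3.8258, -2.3126, 1.5346, 1.3508)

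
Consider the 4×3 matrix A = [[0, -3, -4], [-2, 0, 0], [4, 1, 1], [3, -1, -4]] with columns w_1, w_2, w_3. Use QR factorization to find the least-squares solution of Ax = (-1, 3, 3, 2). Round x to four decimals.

w_1 = (0, -2, 4, 3); ‖w_1‖ = 5.3852, so q_1 = (0.0000, -0.3714, 0.7428, 0.5571).
q_1·w_2 = 0.0000·(-3) + (-0.3714)·0 + 0.7428·1 + 0.5571·(-1) = 0.1857.
u_2 = w_2 − 0.1857·q_1 = (-3.0000, 0.0690, 0.8621, -1.1034).
‖u_2‖ = 3.3114, so q_2 = (-0.9060, 0.0208, 0.2603, -0.3332).
q_1·w_3 = 0.0000·(-4) + (-0.3714)·0 + 0.7428·1 + 0.5571·(-4) = -1.4856; q_2·w_3 = (-0.9060)·(-4) + 0.0208·0 + 0.2603·1 + (-0.3332)·(-4) = 5.2171.
u_3 = w_3 + 1.4856·q_1 − 5.2171·q_2 = (0.7264, -0.6604, 0.7453, -1.4340).
‖u_3‖ = 1.8909, so q_3 = (0.3842, -0.3492, 0.3941, -0.7584).
Qᵀb = (2.2283, 1.0830, -1.7662).
Back-substitute: x_3 = -1.7662/1.8909 = -0.9340.
x_2 = (1.0830 − 5.2171·(-0.9340))/3.3114 = 1.7986.
x_1 = (2.2283 − 0.1857·1.7986 + 1.4856·(-0.9340))/5.3852 = 0.0941.

x = (0.0941, 1.7986, -0.9340)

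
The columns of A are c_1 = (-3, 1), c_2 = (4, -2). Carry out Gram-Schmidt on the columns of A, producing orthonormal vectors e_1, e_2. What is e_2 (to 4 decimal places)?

c_1 = (-3, 1); ‖c_1‖ = 3.1623, so e_1 = (-0.9487, 0.3162).
e_1·c_2 = (-0.9487)·4 + 0.3162·(-2) = -4.4272.
u_2 = c_2 + 4.4272·e_1 = (-0.2000, -0.6000).
‖u_2‖ = 0.6325, so e_2 = (-0.3162, -0.9487).

e_2 = (-0.3162, -0.9487)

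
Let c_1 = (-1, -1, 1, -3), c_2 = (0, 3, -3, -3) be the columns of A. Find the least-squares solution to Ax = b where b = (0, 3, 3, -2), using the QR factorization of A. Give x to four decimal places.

c_1 = (-1, -1, 1, -3); ‖c_1‖ = 3.4641, so e_1 = (-0.2887, -0.2887, 0.2887, -0.8660).
e_1·c_2 = (-0.2887)·0 + (-0.2887)·3 + 0.2887·(-3) + (-0.8660)·(-3) = 0.8660.
u_2 = c_2 − 0.8660·e_1 = (0.2500, 3.2500, -3.2500, -2.2500).
‖u_2‖ = 5.1235, so e_2 = (0.0488, 0.6343, -0.6343, -0.4392).
Qᵀb = (1.7321, 0.8783).
Back-substitute: x_2 = 0.8783/5.1235 = 0.1714.
x_1 = (1.7321 − 0.8660·0.1714)/3.4641 = 0.4571.

x = (0.4571, 0.1714)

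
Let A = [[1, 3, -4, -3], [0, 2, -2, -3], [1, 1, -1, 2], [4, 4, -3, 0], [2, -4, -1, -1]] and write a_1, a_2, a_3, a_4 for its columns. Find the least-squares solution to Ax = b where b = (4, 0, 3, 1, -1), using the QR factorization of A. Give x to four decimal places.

a_1 = (1, 0, 1, 4, 2); ‖a_1‖ = 4.6904, so q_1 = (0.2132, 0.0000, 0.2132, 0.8528, 0.4264).
q_1·a_2 = 0.2132·3 + 0.0000·2 + 0.2132·1 + 0.8528·4 + 0.4264·(-4) = 2.5584.
u_2 = a_2 − 2.5584·q_1 = (2.4545, 2.0000, 0.4545, 1.8182, -5.0909).
‖u_2‖ = 6.2813, so q_2 = (0.3908, 0.3184, 0.0724, 0.2895, -0.8105).
q_1·a_3 = 0.2132·(-4) + 0.0000·(-2) + 0.2132·(-1) + 0.8528·(-3) + 0.4264·(-1) = -4.0508; q_2·a_3 = 0.3908·(-4) + 0.3184·(-2) + 0.0724·(-1) + 0.2895·(-3) + (-0.8105)·(-1) = -2.3302.
u_3 = a_3 + 4.0508·q_1 + 2.3302·q_2 = (-2.2258, -1.2581, 0.0323, 1.1290, -1.1613).
‖u_3‖ = 3.0268, so q_3 = (-0.7354, -0.4156, 0.0107, 0.3730, -0.3837).
q_1·a_4 = 0.2132·(-3) + 0.0000·(-3) + 0.2132·2 + 0.8528·0 + 0.4264·(-1) = -0.6396; q_2·a_4 = 0.3908·(-3) + 0.3184·(-3) + 0.0724·2 + 0.2895·0 + (-0.8105)·(-1) = -1.1723; q_3·a_4 = (-0.7354)·(-3) + (-0.4156)·(-3) + 0.0107·2 + 0.3730·0 + (-0.3837)·(-1) = 3.8581.
u_4 = a_4 + 0.6396·q_1 + 1.1723·q_2 − 3.8581·q_3 = (0.4316, -1.0231, 2.1801, -0.5543, -0.1972).
‖u_4‖ = 2.5163, so q_4 = (0.1715, -0.4066, 0.8664, -0.2203, -0.0784).
Qᵀb = (1.9188, 2.8801, -2.1528, 3.1432).
Back-substitute: x_4 = 3.1432/2.5163 = 1.2491.
x_3 = (-2.1528 − 3.8581·1.2491)/3.0268 = -2.3035.
x_2 = (2.8801 + 2.3302·(-2.3035) + 1.1723·1.2491)/6.2813 = -0.1629.
x_1 = (1.9188 − 2.5584·(-0.1629) + 4.0508·(-2.3035) + 0.6396·1.2491)/4.6904 = -1.3211.

x = (-1.3211, -0.1629, -2.3035, 1.2491)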